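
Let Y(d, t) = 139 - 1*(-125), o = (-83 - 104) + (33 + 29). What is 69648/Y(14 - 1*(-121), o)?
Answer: 2902/11 ≈ 263.82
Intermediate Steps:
o = -125 (o = -187 + 62 = -125)
Y(d, t) = 264 (Y(d, t) = 139 + 125 = 264)
69648/Y(14 - 1*(-121), o) = 69648/264 = 69648*(1/264) = 2902/11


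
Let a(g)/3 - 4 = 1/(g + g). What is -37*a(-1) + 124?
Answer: -529/2 ≈ -264.50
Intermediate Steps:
a(g) = 12 + 3/(2*g) (a(g) = 12 + 3/(g + g) = 12 + 3/((2*g)) = 12 + 3*(1/(2*g)) = 12 + 3/(2*g))
-37*a(-1) + 124 = -37*(12 + (3/2)/(-1)) + 124 = -37*(12 + (3/2)*(-1)) + 124 = -37*(12 - 3/2) + 124 = -37*21/2 + 124 = -777/2 + 124 = -529/2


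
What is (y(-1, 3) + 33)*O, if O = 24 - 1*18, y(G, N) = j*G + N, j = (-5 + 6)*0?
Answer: 216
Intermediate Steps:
j = 0 (j = 1*0 = 0)
y(G, N) = N (y(G, N) = 0*G + N = 0 + N = N)
O = 6 (O = 24 - 18 = 6)
(y(-1, 3) + 33)*O = (3 + 33)*6 = 36*6 = 216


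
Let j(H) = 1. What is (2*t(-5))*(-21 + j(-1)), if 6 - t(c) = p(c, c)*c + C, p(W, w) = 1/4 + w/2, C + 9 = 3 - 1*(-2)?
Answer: 50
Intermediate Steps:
C = -4 (C = -9 + (3 - 1*(-2)) = -9 + (3 + 2) = -9 + 5 = -4)
p(W, w) = ¼ + w/2 (p(W, w) = 1*(¼) + w*(½) = ¼ + w/2)
t(c) = 10 - c*(¼ + c/2) (t(c) = 6 - ((¼ + c/2)*c - 4) = 6 - (c*(¼ + c/2) - 4) = 6 - (-4 + c*(¼ + c/2)) = 6 + (4 - c*(¼ + c/2)) = 10 - c*(¼ + c/2))
(2*t(-5))*(-21 + j(-1)) = (2*(10 - ¼*(-5)*(1 + 2*(-5))))*(-21 + 1) = (2*(10 - ¼*(-5)*(1 - 10)))*(-20) = (2*(10 - ¼*(-5)*(-9)))*(-20) = (2*(10 - 45/4))*(-20) = (2*(-5/4))*(-20) = -5/2*(-20) = 50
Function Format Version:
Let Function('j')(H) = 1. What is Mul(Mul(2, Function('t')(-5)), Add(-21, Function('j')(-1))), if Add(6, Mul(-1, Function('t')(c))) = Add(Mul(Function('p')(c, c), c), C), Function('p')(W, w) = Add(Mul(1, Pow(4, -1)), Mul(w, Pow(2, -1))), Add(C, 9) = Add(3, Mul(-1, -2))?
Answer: 50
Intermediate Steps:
C = -4 (C = Add(-9, Add(3, Mul(-1, -2))) = Add(-9, Add(3, 2)) = Add(-9, 5) = -4)
Function('p')(W, w) = Add(Rational(1, 4), Mul(Rational(1, 2), w)) (Function('p')(W, w) = Add(Mul(1, Rational(1, 4)), Mul(w, Rational(1, 2))) = Add(Rational(1, 4), Mul(Rational(1, 2), w)))
Function('t')(c) = Add(10, Mul(-1, c, Add(Rational(1, 4), Mul(Rational(1, 2), c)))) (Function('t')(c) = Add(6, Mul(-1, Add(Mul(Add(Rational(1, 4), Mul(Rational(1, 2), c)), c), -4))) = Add(6, Mul(-1, Add(Mul(c, Add(Rational(1, 4), Mul(Rational(1, 2), c))), -4))) = Add(6, Mul(-1, Add(-4, Mul(c, Add(Rational(1, 4), Mul(Rational(1, 2), c)))))) = Add(6, Add(4, Mul(-1, c, Add(Rational(1, 4), Mul(Rational(1, 2), c))))) = Add(10, Mul(-1, c, Add(Rational(1, 4), Mul(Rational(1, 2), c)))))
Mul(Mul(2, Function('t')(-5)), Add(-21, Function('j')(-1))) = Mul(Mul(2, Add(10, Mul(Rational(-1, 4), -5, Add(1, Mul(2, -5))))), Add(-21, 1)) = Mul(Mul(2, Add(10, Mul(Rational(-1, 4), -5, Add(1, -10)))), -20) = Mul(Mul(2, Add(10, Mul(Rational(-1, 4), -5, -9))), -20) = Mul(Mul(2, Add(10, Rational(-45, 4))), -20) = Mul(Mul(2, Rational(-5, 4)), -20) = Mul(Rational(-5, 2), -20) = 50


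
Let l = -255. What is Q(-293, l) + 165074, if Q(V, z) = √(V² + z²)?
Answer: 165074 + √150874 ≈ 1.6546e+5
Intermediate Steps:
Q(-293, l) + 165074 = √((-293)² + (-255)²) + 165074 = √(85849 + 65025) + 165074 = √150874 + 165074 = 165074 + √150874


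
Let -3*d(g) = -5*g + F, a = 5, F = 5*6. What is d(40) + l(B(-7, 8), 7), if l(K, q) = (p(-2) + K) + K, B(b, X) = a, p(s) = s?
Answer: 194/3 ≈ 64.667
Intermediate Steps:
F = 30
B(b, X) = 5
d(g) = -10 + 5*g/3 (d(g) = -(-5*g + 30)/3 = -(30 - 5*g)/3 = -10 + 5*g/3)
l(K, q) = -2 + 2*K (l(K, q) = (-2 + K) + K = -2 + 2*K)
d(40) + l(B(-7, 8), 7) = (-10 + (5/3)*40) + (-2 + 2*5) = (-10 + 200/3) + (-2 + 10) = 170/3 + 8 = 194/3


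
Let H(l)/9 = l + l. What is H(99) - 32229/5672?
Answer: 10075275/5672 ≈ 1776.3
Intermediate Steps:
H(l) = 18*l (H(l) = 9*(l + l) = 9*(2*l) = 18*l)
H(99) - 32229/5672 = 18*99 - 32229/5672 = 1782 - 32229/5672 = 10075275/5672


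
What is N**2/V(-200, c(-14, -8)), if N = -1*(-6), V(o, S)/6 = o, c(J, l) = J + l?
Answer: -3/100 ≈ -0.030000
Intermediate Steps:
V(o, S) = 6*o
N = 6
N**2/V(-200, c(-14, -8)) = 6**2/((6*(-200))) = 36/(-1200) = 36*(-1/1200) = -3/100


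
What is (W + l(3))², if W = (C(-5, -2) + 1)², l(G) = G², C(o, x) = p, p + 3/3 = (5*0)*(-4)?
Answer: 81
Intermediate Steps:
p = -1 (p = -1 + (5*0)*(-4) = -1 + 0*(-4) = -1 + 0 = -1)
C(o, x) = -1
W = 0 (W = (-1 + 1)² = 0² = 0)
(W + l(3))² = (0 + 3²)² = (0 + 9)² = 9² = 81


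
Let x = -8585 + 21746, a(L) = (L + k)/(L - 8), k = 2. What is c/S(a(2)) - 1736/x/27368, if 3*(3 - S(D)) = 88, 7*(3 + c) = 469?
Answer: -8644583095/3556878699 ≈ -2.4304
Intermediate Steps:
c = 64 (c = -3 + (⅐)*469 = -3 + 67 = 64)
a(L) = (2 + L)/(-8 + L) (a(L) = (L + 2)/(L - 8) = (2 + L)/(-8 + L))
S(D) = -79/3 (S(D) = 3 - ⅓*88 = 3 - 88/3 = -79/3)
x = 13161
c/S(a(2)) - 1736/x/27368 = 64/(-79/3) - 1736/13161/27368 = 64*(-3/79) - 1736*1/13161*(1/27368) = -192/79 - 1736/13161*1/27368 = -192/79 - 217/45023781 = -8644583095/3556878699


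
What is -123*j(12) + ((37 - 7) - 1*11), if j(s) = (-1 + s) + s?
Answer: -2810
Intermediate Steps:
j(s) = -1 + 2*s
-123*j(12) + ((37 - 7) - 1*11) = -123*(-1 + 2*12) + ((37 - 7) - 1*11) = -123*(-1 + 24) + (30 - 11) = -123*23 + 19 = -2829 + 19 = -2810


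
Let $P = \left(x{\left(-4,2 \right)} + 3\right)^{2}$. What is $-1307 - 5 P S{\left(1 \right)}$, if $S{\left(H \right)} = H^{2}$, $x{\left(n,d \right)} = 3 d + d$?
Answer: $-1912$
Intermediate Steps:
$x{\left(n,d \right)} = 4 d$
$P = 121$ ($P = \left(4 \cdot 2 + 3\right)^{2} = \left(8 + 3\right)^{2} = 11^{2} = 121$)
$-1307 - 5 P S{\left(1 \right)} = -1307 - 5 \cdot 121 \cdot 1^{2} = -1307 - 605 \cdot 1 = -1307 - 605 = -1912$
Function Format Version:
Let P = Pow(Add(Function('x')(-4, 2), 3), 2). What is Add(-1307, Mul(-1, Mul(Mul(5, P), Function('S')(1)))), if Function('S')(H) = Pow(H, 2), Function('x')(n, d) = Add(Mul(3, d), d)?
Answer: -1912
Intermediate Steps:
Function('x')(n, d) = Mul(4, d)
P = 121 (P = Pow(Add(Mul(4, 2), 3), 2) = Pow(Add(8, 3), 2) = Pow(11, 2) = 121)
Add(-1307, Mul(-1, Mul(Mul(5, P), Function('S')(1)))) = Add(-1307, Mul(-1, Mul(Mul(5, 121), Pow(1, 2)))) = Add(-1307, Mul(-1, Mul(605, 1))) = Add(-1307, Mul(-1, 605)) = Add(-1307, -605) = -1912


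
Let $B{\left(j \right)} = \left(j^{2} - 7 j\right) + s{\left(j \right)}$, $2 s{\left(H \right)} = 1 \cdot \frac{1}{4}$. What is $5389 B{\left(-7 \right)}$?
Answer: $\frac{4230365}{8} \approx 5.288 \cdot 10^{5}$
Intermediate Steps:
$s{\left(H \right)} = \frac{1}{8}$ ($s{\left(H \right)} = \frac{1 \cdot \frac{1}{4}}{2} = \frac{1}{2} \cdot \frac{1}{4} = \frac{1}{8}$)
$B{\left(j \right)} = \frac{1}{8} + j^{2} - 7 j$ ($B{\left(j \right)} = \left(j^{2} - 7 j\right) + \frac{1}{8} = \frac{1}{8} + j^{2} - 7 j$)
$5389 B{\left(-7 \right)} = 5389 \left(\frac{1}{8} + \left(-7\right)^{2} - -49\right) = 5389 \left(\frac{1}{8} + 49 + 49\right) = 5389 \cdot \frac{785}{8} = \frac{4230365}{8}$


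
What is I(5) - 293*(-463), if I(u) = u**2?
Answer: 135684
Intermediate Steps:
I(5) - 293*(-463) = 5**2 - 293*(-463) = 25 + 135659 = 135684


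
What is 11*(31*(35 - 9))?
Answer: 8866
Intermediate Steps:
11*(31*(35 - 9)) = 11*(31*26) = 11*806 = 8866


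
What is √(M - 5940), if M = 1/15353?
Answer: I*√1400144762107/15353 ≈ 77.071*I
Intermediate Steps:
M = 1/15353 ≈ 6.5134e-5
√(M - 5940) = √(1/15353 - 5940) = √(-91196819/15353) = I*√1400144762107/15353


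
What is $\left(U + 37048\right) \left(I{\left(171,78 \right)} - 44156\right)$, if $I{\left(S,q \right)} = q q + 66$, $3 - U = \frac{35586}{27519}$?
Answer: $- \frac{12916603659766}{9173} \approx -1.4081 \cdot 10^{9}$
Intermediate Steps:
$U = \frac{15657}{9173}$ ($U = 3 - \frac{35586}{27519} = 3 - 35586 \cdot \frac{1}{27519} = 3 - \frac{11862}{9173} = \frac{15657}{9173} \approx 1.7069$)
$I{\left(S,q \right)} = 66 + q^{2}$ ($I{\left(S,q \right)} = q^{2} + 66 = 66 + q^{2}$)
$\left(U + 37048\right) \left(I{\left(171,78 \right)} - 44156\right) = \left(\frac{15657}{9173} + 37048\right) \left(\left(66 + 78^{2}\right) - 44156\right) = \frac{339856961 \left(\left(66 + 6084\right) - 44156\right)}{9173} = \frac{339856961 \left(6150 - 44156\right)}{9173} = \frac{339856961}{9173} \left(-38006\right) = - \frac{12916603659766}{9173}$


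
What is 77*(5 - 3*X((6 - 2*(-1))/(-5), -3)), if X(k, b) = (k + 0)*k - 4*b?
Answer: -74459/25 ≈ -2978.4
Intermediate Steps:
X(k, b) = k² - 4*b (X(k, b) = k*k - 4*b = k² - 4*b)
77*(5 - 3*X((6 - 2*(-1))/(-5), -3)) = 77*(5 - 3*(((6 - 2*(-1))/(-5))² - 4*(-3))) = 77*(5 - 3*(((6 + 2)*(-⅕))² + 12)) = 77*(5 - 3*((8*(-⅕))² + 12)) = 77*(5 - 3*((-8/5)² + 12)) = 77*(5 - 3*(64/25 + 12)) = 77*(5 - 3*364/25) = 77*(5 - 1092/25) = 77*(-967/25) = -74459/25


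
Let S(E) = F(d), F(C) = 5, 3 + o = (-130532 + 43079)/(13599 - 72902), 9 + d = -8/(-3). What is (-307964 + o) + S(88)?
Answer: -18262983033/59303 ≈ -3.0796e+5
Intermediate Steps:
d = -19/3 (d = -9 - 8/(-3) = -9 - 8*(-1)/3 = -9 - 1*(-8/3) = -9 + 8/3 = -19/3 ≈ -6.3333)
o = -90456/59303 (o = -3 + (-130532 + 43079)/(13599 - 72902) = -3 - 87453/(-59303) = -3 - 87453*(-1/59303) = -3 + 87453/59303 = -90456/59303 ≈ -1.5253)
S(E) = 5
(-307964 + o) + S(88) = (-307964 - 90456/59303) + 5 = -18263279548/59303 + 5 = -18262983033/59303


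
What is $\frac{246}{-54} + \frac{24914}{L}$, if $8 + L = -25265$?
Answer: $- \frac{1260419}{227457} \approx -5.5414$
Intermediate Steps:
$L = -25273$ ($L = -8 - 25265 = -25273$)
$\frac{246}{-54} + \frac{24914}{L} = \frac{246}{-54} + \frac{24914}{-25273} = 246 \left(- \frac{1}{54}\right) + 24914 \left(- \frac{1}{25273}\right) = - \frac{41}{9} - \frac{24914}{25273} = - \frac{1260419}{227457}$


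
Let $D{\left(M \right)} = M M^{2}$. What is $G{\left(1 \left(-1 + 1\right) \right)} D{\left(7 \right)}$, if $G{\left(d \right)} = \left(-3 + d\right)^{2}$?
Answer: $3087$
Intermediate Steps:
$D{\left(M \right)} = M^{3}$
$G{\left(1 \left(-1 + 1\right) \right)} D{\left(7 \right)} = \left(-3 + 1 \left(-1 + 1\right)\right)^{2} \cdot 7^{3} = \left(-3 + 1 \cdot 0\right)^{2} \cdot 343 = \left(-3 + 0\right)^{2} \cdot 343 = \left(-3\right)^{2} \cdot 343 = 9 \cdot 343 = 3087$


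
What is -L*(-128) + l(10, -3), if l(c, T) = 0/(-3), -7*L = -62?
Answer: 7936/7 ≈ 1133.7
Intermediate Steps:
L = 62/7 (L = -1/7*(-62) = 62/7 ≈ 8.8571)
l(c, T) = 0 (l(c, T) = 0*(-1/3) = 0)
-L*(-128) + l(10, -3) = -1*62/7*(-128) + 0 = -62/7*(-128) + 0 = 7936/7 + 0 = 7936/7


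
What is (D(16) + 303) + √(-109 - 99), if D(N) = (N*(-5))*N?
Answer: -977 + 4*I*√13 ≈ -977.0 + 14.422*I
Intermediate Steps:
D(N) = -5*N² (D(N) = (-5*N)*N = -5*N²)
(D(16) + 303) + √(-109 - 99) = (-5*16² + 303) + √(-109 - 99) = (-5*256 + 303) + √(-208) = (-1280 + 303) + 4*I*√13 = -977 + 4*I*√13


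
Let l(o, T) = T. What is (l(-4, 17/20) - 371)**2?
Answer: 54804409/400 ≈ 1.3701e+5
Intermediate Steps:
(l(-4, 17/20) - 371)**2 = (17/20 - 371)**2 = (-7403/20)**2 = 54804409/400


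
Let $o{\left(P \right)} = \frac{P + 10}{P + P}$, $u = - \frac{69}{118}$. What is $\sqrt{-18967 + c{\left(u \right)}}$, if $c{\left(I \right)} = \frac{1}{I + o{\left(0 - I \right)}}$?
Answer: $\frac{4 i \sqrt{1408096835785}}{34465} \approx 137.72 i$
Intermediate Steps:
$u = - \frac{69}{118}$ ($u = \left(-69\right) \frac{1}{118} = - \frac{69}{118} \approx -0.58475$)
$o{\left(P \right)} = \frac{10 + P}{2 P}$
$c{\left(I \right)} = \frac{1}{I - \frac{10 - I}{2 I}}$ ($c{\left(I \right)} = \frac{1}{I + \frac{10 + \left(0 - I\right)}{2 \left(0 - I\right)}} = \frac{1}{I + \frac{10 - I}{2 \left(- I\right)}} = \frac{1}{I + \frac{- \frac{1}{I} \left(10 - I\right)}{2}} = \frac{1}{I - \frac{10 - I}{2 I}}$)
$\sqrt{-18967 + c{\left(u \right)}} = \sqrt{-18967 + 2 \left(- \frac{69}{118}\right) \frac{1}{-10 - \frac{69}{118} + 2 \left(- \frac{69}{118}\right)^{2}}} = \sqrt{-18967 + 2 \left(- \frac{69}{118}\right) \frac{1}{-10 - \frac{69}{118} + 2 \cdot \frac{4761}{13924}}} = \sqrt{-18967 + 2 \left(- \frac{69}{118}\right) \frac{1}{-10 - \frac{69}{118} + \frac{4761}{6962}}} = \sqrt{-18967 + 2 \left(- \frac{69}{118}\right) \frac{1}{- \frac{34465}{3481}}} = \sqrt{-18967 + 2 \left(- \frac{69}{118}\right) \left(- \frac{3481}{34465}\right)} = \sqrt{-18967 + \frac{4071}{34465}} = \sqrt{- \frac{653693584}{34465}} = \frac{4 i \sqrt{1408096835785}}{34465}$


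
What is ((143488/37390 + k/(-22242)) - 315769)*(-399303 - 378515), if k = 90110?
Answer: 51064264997075863408/207907095 ≈ 2.4561e+11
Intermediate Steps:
((143488/37390 + k/(-22242)) - 315769)*(-399303 - 378515) = ((143488/37390 + 90110/(-22242)) - 315769)*(-399303 - 378515) = ((143488*(1/37390) + 90110*(-1/22242)) - 315769)*(-777818) = ((71744/18695 - 45055/11121) - 315769)*(-777818) = (-44438201/207907095 - 315769)*(-777818) = -65650659919256/207907095*(-777818) = 51064264997075863408/207907095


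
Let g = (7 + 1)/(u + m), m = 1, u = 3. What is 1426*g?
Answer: 2852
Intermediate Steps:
g = 2 (g = (7 + 1)/(3 + 1) = 8/4 = 8*(¼) = 2)
1426*g = 1426*2 = 2852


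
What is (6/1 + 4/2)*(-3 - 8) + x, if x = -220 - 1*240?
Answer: -548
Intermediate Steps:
x = -460 (x = -220 - 240 = -460)
(6/1 + 4/2)*(-3 - 8) + x = (6/1 + 4/2)*(-3 - 8) - 460 = (6*1 + 4*(½))*(-11) - 460 = (6 + 2)*(-11) - 460 = 8*(-11) - 460 = -88 - 460 = -548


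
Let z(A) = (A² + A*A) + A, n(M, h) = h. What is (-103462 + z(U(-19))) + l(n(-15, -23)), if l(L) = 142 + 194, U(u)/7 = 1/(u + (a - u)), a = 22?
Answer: -12478183/121 ≈ -1.0313e+5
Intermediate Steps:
U(u) = 7/22 (U(u) = 7/(u + (22 - u)) = 7/22)
l(L) = 336
z(A) = A + 2*A² (z(A) = (A² + A²) + A = 2*A² + A = A + 2*A²)
(-103462 + z(U(-19))) + l(n(-15, -23)) = (-103462 + 7*(1 + 2*(7/22))/22) + 336 = (-103462 + 7*(1 + 7/11)/22) + 336 = (-103462 + (7/22)*(18/11)) + 336 = (-103462 + 63/121) + 336 = -12518839/121 + 336 = -12478183/121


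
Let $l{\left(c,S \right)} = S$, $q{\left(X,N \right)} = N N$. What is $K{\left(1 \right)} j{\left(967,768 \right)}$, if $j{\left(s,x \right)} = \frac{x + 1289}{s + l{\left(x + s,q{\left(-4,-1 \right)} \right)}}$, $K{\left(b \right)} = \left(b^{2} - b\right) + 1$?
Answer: $\frac{17}{8} \approx 2.125$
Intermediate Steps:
$q{\left(X,N \right)} = N^{2}$
$K{\left(b \right)} = 1 + b^{2} - b$
$j{\left(s,x \right)} = \frac{1289 + x}{1 + s}$ ($j{\left(s,x \right)} = \frac{x + 1289}{s + \left(-1\right)^{2}} = \frac{1289 + x}{s + 1} = \frac{1289 + x}{1 + s}$)
$K{\left(1 \right)} j{\left(967,768 \right)} = \left(1 + 1^{2} - 1\right) \frac{1289 + 768}{1 + 967} = \left(1 + 1 - 1\right) \frac{1}{968} \cdot 2057 = 1 \cdot \frac{1}{968} \cdot 2057 = 1 \cdot \frac{17}{8} = \frac{17}{8}$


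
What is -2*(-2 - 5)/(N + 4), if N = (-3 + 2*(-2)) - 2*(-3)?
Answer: 14/3 ≈ 4.6667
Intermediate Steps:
N = -1 (N = (-3 - 4) + 6 = -7 + 6 = -1)
-2*(-2 - 5)/(N + 4) = -2*(-2 - 5)/(-1 + 4) = -(-14)/3 = -2*(-7/3) = 14/3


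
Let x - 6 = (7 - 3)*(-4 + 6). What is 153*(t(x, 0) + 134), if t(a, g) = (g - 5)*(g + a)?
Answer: 9792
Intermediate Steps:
x = 14 (x = 6 + (7 - 3)*(-4 + 6) = 6 + 4*2 = 6 + 8 = 14)
t(a, g) = (-5 + g)*(a + g)
153*(t(x, 0) + 134) = 153*((0² - 5*14 - 5*0 + 14*0) + 134) = 153*((0 - 70 + 0 + 0) + 134) = 153*(-70 + 134) = 153*64 = 9792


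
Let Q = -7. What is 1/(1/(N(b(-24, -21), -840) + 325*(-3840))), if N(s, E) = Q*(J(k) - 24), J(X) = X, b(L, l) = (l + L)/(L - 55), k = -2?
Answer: -1247818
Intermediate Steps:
b(L, l) = (L + l)/(-55 + L)
N(s, E) = 182 (N(s, E) = -7*(-2 - 24) = -7*(-26) = 182)
1/(1/(N(b(-24, -21), -840) + 325*(-3840))) = 1/(1/(182 + 325*(-3840))) = 1/(1/(182 - 1248000)) = 1/(1/(-1247818)) = 1/(-1/1247818) = -1247818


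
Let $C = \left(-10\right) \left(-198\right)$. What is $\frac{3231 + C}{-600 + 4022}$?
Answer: $\frac{5211}{3422} \approx 1.5228$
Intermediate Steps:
$C = 1980$
$\frac{3231 + C}{-600 + 4022} = \frac{3231 + 1980}{-600 + 4022} = \frac{5211}{3422}$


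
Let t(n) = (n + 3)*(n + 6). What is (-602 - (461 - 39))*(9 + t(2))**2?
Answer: -2458624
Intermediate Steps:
t(n) = (3 + n)*(6 + n)
(-602 - (461 - 39))*(9 + t(2))**2 = (-602 - (461 - 39))*(9 + (18 + 2**2 + 9*2))**2 = (-602 - 1*422)*(9 + (18 + 4 + 18))**2 = (-602 - 422)*(9 + 40)**2 = -1024*49**2 = -1024*2401 = -2458624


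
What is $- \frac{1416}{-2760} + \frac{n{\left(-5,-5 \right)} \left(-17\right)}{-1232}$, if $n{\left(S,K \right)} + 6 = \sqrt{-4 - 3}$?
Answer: $\frac{30479}{70840} + \frac{17 i \sqrt{7}}{1232} \approx 0.43025 + 0.036508 i$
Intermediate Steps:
$n{\left(S,K \right)} = -6 + i \sqrt{7}$ ($n{\left(S,K \right)} = -6 + \sqrt{-4 - 3} = -6 + \sqrt{-7} = -6 + i \sqrt{7}$)
$- \frac{1416}{-2760} + \frac{n{\left(-5,-5 \right)} \left(-17\right)}{-1232} = - \frac{1416}{-2760} + \frac{\left(-6 + i \sqrt{7}\right) \left(-17\right)}{-1232} = \left(-1416\right) \left(- \frac{1}{2760}\right) + \left(102 - 17 i \sqrt{7}\right) \left(- \frac{1}{1232}\right) = \frac{59}{115} - \left(\frac{51}{616} - \frac{17 i \sqrt{7}}{1232}\right) = \frac{30479}{70840} + \frac{17 i \sqrt{7}}{1232}$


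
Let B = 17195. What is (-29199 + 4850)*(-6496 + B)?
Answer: -260509951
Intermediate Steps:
(-29199 + 4850)*(-6496 + B) = (-29199 + 4850)*(-6496 + 17195) = -24349*10699 = -260509951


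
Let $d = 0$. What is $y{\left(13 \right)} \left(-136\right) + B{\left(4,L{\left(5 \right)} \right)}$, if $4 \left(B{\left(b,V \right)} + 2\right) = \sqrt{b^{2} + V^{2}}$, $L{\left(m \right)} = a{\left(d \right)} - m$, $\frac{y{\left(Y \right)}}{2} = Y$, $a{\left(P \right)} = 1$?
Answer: $-3538 + \sqrt{2} \approx -3536.6$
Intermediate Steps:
$y{\left(Y \right)} = 2 Y$
$L{\left(m \right)} = 1 - m$
$B{\left(b,V \right)} = -2 + \frac{\sqrt{V^{2} + b^{2}}}{4}$ ($B{\left(b,V \right)} = -2 + \frac{\sqrt{b^{2} + V^{2}}}{4} = -2 + \frac{\sqrt{V^{2} + b^{2}}}{4}$)
$y{\left(13 \right)} \left(-136\right) + B{\left(4,L{\left(5 \right)} \right)} = 2 \cdot 13 \left(-136\right) - \left(2 - \frac{\sqrt{\left(1 - 5\right)^{2} + 4^{2}}}{4}\right) = 26 \left(-136\right) - \left(2 - \frac{\sqrt{\left(1 - 5\right)^{2} + 16}}{4}\right) = -3536 - \left(2 - \frac{\sqrt{\left(-4\right)^{2} + 16}}{4}\right) = -3536 - \left(2 - \frac{\sqrt{16 + 16}}{4}\right) = -3536 - \left(2 - \frac{\sqrt{32}}{4}\right) = -3536 - \left(2 - \frac{4 \sqrt{2}}{4}\right) = -3536 - \left(2 - \sqrt{2}\right) = -3538 + \sqrt{2}$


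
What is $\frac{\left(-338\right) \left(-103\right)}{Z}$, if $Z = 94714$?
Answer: $\frac{17407}{47357} \approx 0.36757$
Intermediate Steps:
$\frac{\left(-338\right) \left(-103\right)}{Z} = \frac{\left(-338\right) \left(-103\right)}{94714} = 34814 \cdot \frac{1}{94714} = \frac{17407}{47357}$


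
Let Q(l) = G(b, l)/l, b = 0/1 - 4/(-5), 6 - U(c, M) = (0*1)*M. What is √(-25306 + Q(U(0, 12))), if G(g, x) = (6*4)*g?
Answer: 61*I*√170/5 ≈ 159.07*I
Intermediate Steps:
U(c, M) = 6 (U(c, M) = 6 - 0*1*M = 6 - 0*M = 6 - 1*0 = 6 + 0 = 6)
b = ⅘ (b = 0*1 - 4*(-⅕) = 0 + ⅘ = ⅘ ≈ 0.80000)
G(g, x) = 24*g
Q(l) = 96/(5*l) (Q(l) = (24*(⅘))/l = 96/(5*l))
√(-25306 + Q(U(0, 12))) = √(-25306 + (96/5)/6) = √(-25306 + (96/5)*(⅙)) = √(-25306 + 16/5) = √(-126514/5) = 61*I*√170/5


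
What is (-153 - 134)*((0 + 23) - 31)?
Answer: 2296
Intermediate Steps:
(-153 - 134)*((0 + 23) - 31) = -287*(23 - 31) = -287*(-8) = 2296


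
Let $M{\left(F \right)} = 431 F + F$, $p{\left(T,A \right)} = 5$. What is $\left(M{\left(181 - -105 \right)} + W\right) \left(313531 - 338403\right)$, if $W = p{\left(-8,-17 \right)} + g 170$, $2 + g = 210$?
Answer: $-3952583624$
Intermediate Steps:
$g = 208$ ($g = -2 + 210 = 208$)
$W = 35365$ ($W = 5 + 208 \cdot 170 = 5 + 35360 = 35365$)
$M{\left(F \right)} = 432 F$
$\left(M{\left(181 - -105 \right)} + W\right) \left(313531 - 338403\right) = \left(432 \left(181 - -105\right) + 35365\right) \left(313531 - 338403\right) = \left(432 \left(181 + 105\right) + 35365\right) \left(-24872\right) = \left(432 \cdot 286 + 35365\right) \left(-24872\right) = \left(123552 + 35365\right) \left(-24872\right) = 158917 \left(-24872\right) = -3952583624$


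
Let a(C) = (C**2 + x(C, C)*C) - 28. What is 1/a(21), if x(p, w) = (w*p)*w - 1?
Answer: 1/194873 ≈ 5.1315e-6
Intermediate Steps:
x(p, w) = -1 + p*w**2 (x(p, w) = (p*w)*w - 1 = p*w**2 - 1 = -1 + p*w**2)
a(C) = -28 + C**2 + C*(-1 + C**3) (a(C) = (C**2 + (-1 + C*C**2)*C) - 28 = (C**2 + (-1 + C**3)*C) - 28 = (C**2 + C*(-1 + C**3)) - 28 = -28 + C**2 + C*(-1 + C**3))
1/a(21) = 1/(-28 + 21**2 + 21**4 - 1*21) = 1/(-28 + 441 + 194481 - 21) = 1/194873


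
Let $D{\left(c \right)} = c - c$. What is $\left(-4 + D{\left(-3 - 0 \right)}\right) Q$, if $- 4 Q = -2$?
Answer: $-2$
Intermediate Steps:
$Q = \frac{1}{2}$ ($Q = \left(- \frac{1}{4}\right) \left(-2\right) = \frac{1}{2} \approx 0.5$)
$D{\left(c \right)} = 0$
$\left(-4 + D{\left(-3 - 0 \right)}\right) Q = \left(-4 + 0\right) \frac{1}{2} = \left(-4\right) \frac{1}{2} = -2$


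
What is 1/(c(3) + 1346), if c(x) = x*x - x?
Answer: 1/1352 ≈ 0.00073965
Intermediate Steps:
c(x) = x² - x
1/(c(3) + 1346) = 1/(3*(-1 + 3) + 1346) = 1/(3*2 + 1346) = 1/(6 + 1346) = 1/1352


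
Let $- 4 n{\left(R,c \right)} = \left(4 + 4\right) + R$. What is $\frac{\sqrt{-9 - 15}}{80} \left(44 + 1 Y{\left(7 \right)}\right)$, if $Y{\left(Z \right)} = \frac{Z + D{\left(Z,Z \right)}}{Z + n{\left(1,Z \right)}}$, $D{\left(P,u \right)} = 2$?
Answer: $\frac{109 i \sqrt{6}}{95} \approx 2.8105 i$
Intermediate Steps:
$n{\left(R,c \right)} = -2 - \frac{R}{4}$ ($n{\left(R,c \right)} = - \frac{\left(4 + 4\right) + R}{4} = - \frac{8 + R}{4} = -2 - \frac{R}{4}$)
$Y{\left(Z \right)} = \frac{2 + Z}{- \frac{9}{4} + Z}$ ($Y{\left(Z \right)} = \frac{Z + 2}{Z - \frac{9}{4}} = \frac{2 + Z}{Z - \frac{9}{4}} = \frac{2 + Z}{- \frac{9}{4} + Z}$)
$\frac{\sqrt{-9 - 15}}{80} \left(44 + 1 Y{\left(7 \right)}\right) = \frac{\sqrt{-9 - 15}}{80} \left(44 + 1 \frac{4 \left(2 + 7\right)}{-9 + 4 \cdot 7}\right) = \sqrt{-24} \cdot \frac{1}{80} \left(44 + 1 \cdot 4 \frac{1}{-9 + 28} \cdot 9\right) = 2 i \sqrt{6} \cdot \frac{1}{80} \left(44 + 1 \cdot 4 \cdot \frac{1}{19} \cdot 9\right) = \frac{i \sqrt{6}}{40} \left(44 + 1 \cdot 4 \cdot \frac{1}{19} \cdot 9\right) = \frac{i \sqrt{6}}{40} \left(44 + 1 \cdot \frac{36}{19}\right) = \frac{i \sqrt{6}}{40} \left(44 + \frac{36}{19}\right) = \frac{i \sqrt{6}}{40} \cdot \frac{872}{19} = \frac{109 i \sqrt{6}}{95}$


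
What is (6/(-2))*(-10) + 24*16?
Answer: 414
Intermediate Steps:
(6/(-2))*(-10) + 24*16 = (6*(-½))*(-10) + 384 = -3*(-10) + 384 = 30 + 384 = 414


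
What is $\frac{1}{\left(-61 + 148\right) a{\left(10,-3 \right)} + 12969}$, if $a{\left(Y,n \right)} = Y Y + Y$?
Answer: $\frac{1}{22539} \approx 4.4368 \cdot 10^{-5}$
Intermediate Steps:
$a{\left(Y,n \right)} = Y + Y^{2}$ ($a{\left(Y,n \right)} = Y^{2} + Y = Y + Y^{2}$)
$\frac{1}{\left(-61 + 148\right) a{\left(10,-3 \right)} + 12969} = \frac{1}{\left(-61 + 148\right) 10 \left(1 + 10\right) + 12969} = \frac{1}{87 \cdot 10 \cdot 11 + 12969} = \frac{1}{87 \cdot 110 + 12969} = \frac{1}{9570 + 12969} = \frac{1}{22539}$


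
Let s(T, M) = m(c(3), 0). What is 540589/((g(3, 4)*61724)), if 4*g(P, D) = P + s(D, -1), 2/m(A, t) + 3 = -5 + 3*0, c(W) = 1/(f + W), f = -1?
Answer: 2162356/169741 ≈ 12.739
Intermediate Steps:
c(W) = 1/(-1 + W)
m(A, t) = -1/4 (m(A, t) = 2/(-3 + (-5 + 3*0)) = 2/(-3 + (-5 + 0)) = 2/(-3 - 5) = 2/(-8) = 2*(-1/8) = -1/4)
s(T, M) = -1/4
g(P, D) = -1/16 + P/4 (g(P, D) = (P - 1/4)/4 = (-1/4 + P)/4 = -1/16 + P/4)
540589/((g(3, 4)*61724)) = 540589/(((-1/16 + (1/4)*3)*61724)) = 540589/(((-1/16 + 3/4)*61724)) = 540589/(((11/16)*61724)) = 540589/(169741/4) = 540589*(4/169741) = 2162356/169741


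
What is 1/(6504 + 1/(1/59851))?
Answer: 1/66355 ≈ 1.5070e-5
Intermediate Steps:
1/(6504 + 1/(1/59851)) = 1/(6504 + 59851) = 1/66355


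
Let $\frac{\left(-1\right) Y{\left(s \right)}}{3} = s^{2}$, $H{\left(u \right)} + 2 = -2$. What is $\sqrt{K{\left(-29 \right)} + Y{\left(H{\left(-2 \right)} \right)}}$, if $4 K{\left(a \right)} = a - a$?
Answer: $4 i \sqrt{3} \approx 6.9282 i$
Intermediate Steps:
$K{\left(a \right)} = 0$ ($K{\left(a \right)} = \frac{a - a}{4} = \frac{1}{4} \cdot 0 = 0$)
$H{\left(u \right)} = -4$ ($H{\left(u \right)} = -2 - 2 = -4$)
$Y{\left(s \right)} = - 3 s^{2}$
$\sqrt{K{\left(-29 \right)} + Y{\left(H{\left(-2 \right)} \right)}} = \sqrt{0 - 3 \left(-4\right)^{2}} = \sqrt{0 - 48} = \sqrt{-48} = 4 i \sqrt{3}$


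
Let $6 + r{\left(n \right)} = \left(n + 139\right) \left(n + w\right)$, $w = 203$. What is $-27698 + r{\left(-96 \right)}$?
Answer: $-23103$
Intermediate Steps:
$r{\left(n \right)} = -6 + \left(139 + n\right) \left(203 + n\right)$ ($r{\left(n \right)} = -6 + \left(n + 139\right) \left(n + 203\right) = -6 + \left(139 + n\right) \left(203 + n\right)$)
$-27698 + r{\left(-96 \right)} = -27698 + \left(28211 + \left(-96\right)^{2} + 342 \left(-96\right)\right) = -27698 + \left(28211 + 9216 - 32832\right) = -27698 + 4595 = -23103$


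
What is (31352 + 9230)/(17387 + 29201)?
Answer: 20291/23294 ≈ 0.87108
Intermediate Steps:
(31352 + 9230)/(17387 + 29201) = 40582/46588 = 40582*(1/46588) = 20291/23294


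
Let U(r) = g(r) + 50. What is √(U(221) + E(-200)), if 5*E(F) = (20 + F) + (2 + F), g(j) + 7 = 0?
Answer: I*√815/5 ≈ 5.7096*I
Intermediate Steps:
g(j) = -7 (g(j) = -7 + 0 = -7)
U(r) = 43 (U(r) = -7 + 50 = 43)
E(F) = 22/5 + 2*F/5 (E(F) = ((20 + F) + (2 + F))/5 = (22 + 2*F)/5 = 22/5 + 2*F/5)
√(U(221) + E(-200)) = √(43 + (22/5 + (⅖)*(-200))) = √(43 + (22/5 - 80)) = √(43 - 378/5) = √(-163/5) = I*√815/5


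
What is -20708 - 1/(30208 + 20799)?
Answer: -1056252957/51007 ≈ -20708.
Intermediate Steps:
-20708 - 1/(30208 + 20799) = -20708 - 1/51007 = -1056252957/51007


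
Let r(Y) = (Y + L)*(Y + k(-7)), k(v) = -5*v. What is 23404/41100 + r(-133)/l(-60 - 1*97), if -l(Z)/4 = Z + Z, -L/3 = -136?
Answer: -134781197/6452700 ≈ -20.888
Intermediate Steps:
L = 408 (L = -3*(-136) = 408)
l(Z) = -8*Z (l(Z) = -4*(Z + Z) = -8*Z)
r(Y) = (35 + Y)*(408 + Y) (r(Y) = (Y + 408)*(Y - 5*(-7)) = (408 + Y)*(Y + 35) = (408 + Y)*(35 + Y) = (35 + Y)*(408 + Y))
23404/41100 + r(-133)/l(-60 - 1*97) = 23404/41100 + (14280 + (-133)**2 + 443*(-133))/((-8*(-60 - 1*97))) = 23404*(1/41100) + (14280 + 17689 - 58919)/((-8*(-60 - 97))) = 5851/10275 - 26950/((-8*(-157))) = 5851/10275 - 26950/1256 = 5851/10275 - 26950*1/1256 = 5851/10275 - 13475/628 = -134781197/6452700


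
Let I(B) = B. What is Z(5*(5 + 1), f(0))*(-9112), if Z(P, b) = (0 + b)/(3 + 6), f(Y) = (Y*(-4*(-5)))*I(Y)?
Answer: 0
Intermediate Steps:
f(Y) = 20*Y² (f(Y) = (Y*(-4*(-5)))*Y = (Y*20)*Y = (20*Y)*Y = 20*Y²)
Z(P, b) = b/9
Z(5*(5 + 1), f(0))*(-9112) = ((20*0²)/9)*(-9112) = ((20*0)/9)*(-9112) = ((⅑)*0)*(-9112) = 0*(-9112) = 0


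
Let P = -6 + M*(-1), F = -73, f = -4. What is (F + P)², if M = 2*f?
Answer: 5041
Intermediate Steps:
M = -8 (M = 2*(-4) = -8)
P = 2 (P = -6 - 8*(-1) = -6 + 8 = 2)
(F + P)² = (-73 + 2)² = (-71)² = 5041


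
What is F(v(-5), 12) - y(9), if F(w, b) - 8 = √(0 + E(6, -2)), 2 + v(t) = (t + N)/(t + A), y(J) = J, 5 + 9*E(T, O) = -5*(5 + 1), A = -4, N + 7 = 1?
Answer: -1 + I*√35/3 ≈ -1.0 + 1.972*I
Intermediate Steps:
N = -6 (N = -7 + 1 = -6)
E(T, O) = -35/9 (E(T, O) = -5/9 + (-5*(5 + 1))/9 = -5/9 + (-5*6)/9 = -5/9 + (⅑)*(-30) = -5/9 - 10/3 = -35/9)
v(t) = -2 + (-6 + t)/(-4 + t) (v(t) = -2 + (t - 6)/(t - 4) = -2 + (-6 + t)/(-4 + t))
F(w, b) = 8 + I*√35/3 (F(w, b) = 8 + √(0 - 35/9) = 8 + √(-35/9) = 8 + I*√35/3)
F(v(-5), 12) - y(9) = (8 + I*√35/3) - 1*9 = (8 + I*√35/3) - 9 = -1 + I*√35/3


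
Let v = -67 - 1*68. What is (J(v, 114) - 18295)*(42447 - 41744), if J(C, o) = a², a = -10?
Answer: -12791085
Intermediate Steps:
v = -135 (v = -67 - 68 = -135)
J(C, o) = 100 (J(C, o) = (-10)² = 100)
(J(v, 114) - 18295)*(42447 - 41744) = (100 - 18295)*(42447 - 41744) = -18195*703 = -12791085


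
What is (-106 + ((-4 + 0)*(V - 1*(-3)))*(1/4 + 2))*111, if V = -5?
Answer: -9768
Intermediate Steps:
(-106 + ((-4 + 0)*(V - 1*(-3)))*(1/4 + 2))*111 = (-106 + ((-4 + 0)*(-5 - 1*(-3)))*(1/4 + 2))*111 = (-106 + (-4*(-5 + 3))*(¼ + 2))*111 = (-106 - 4*(-2)*(9/4))*111 = (-106 + 8*(9/4))*111 = (-106 + 18)*111 = -88*111 = -9768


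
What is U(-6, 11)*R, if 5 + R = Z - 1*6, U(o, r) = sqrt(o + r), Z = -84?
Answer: -95*sqrt(5) ≈ -212.43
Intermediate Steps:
R = -95 (R = -5 + (-84 - 1*6) = -5 + (-84 - 6) = -5 - 90 = -95)
U(-6, 11)*R = sqrt(-6 + 11)*(-95) = sqrt(5)*(-95) = -95*sqrt(5)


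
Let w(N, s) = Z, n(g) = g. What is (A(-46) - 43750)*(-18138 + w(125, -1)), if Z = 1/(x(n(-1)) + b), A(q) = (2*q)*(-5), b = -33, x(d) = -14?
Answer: 36904162230/47 ≈ 7.8520e+8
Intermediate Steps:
A(q) = -10*q
Z = -1/47 (Z = 1/(-14 - 33) = 1/(-47) = -1/47 ≈ -0.021277)
w(N, s) = -1/47
(A(-46) - 43750)*(-18138 + w(125, -1)) = (-10*(-46) - 43750)*(-18138 - 1/47) = (460 - 43750)*(-852487/47) = -43290*(-852487/47) = 36904162230/47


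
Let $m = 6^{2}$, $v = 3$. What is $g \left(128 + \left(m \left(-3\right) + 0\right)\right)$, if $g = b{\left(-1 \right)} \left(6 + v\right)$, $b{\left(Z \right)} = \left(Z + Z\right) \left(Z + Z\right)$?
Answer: $720$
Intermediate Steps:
$m = 36$
$b{\left(Z \right)} = 4 Z^{2}$ ($b{\left(Z \right)} = 2 Z 2 Z = 4 Z^{2}$)
$g = 36$ ($g = 4 \left(-1\right)^{2} \left(6 + 3\right) = 4 \cdot 1 \cdot 9 = 4 \cdot 9 = 36$)
$g \left(128 + \left(m \left(-3\right) + 0\right)\right) = 36 \left(128 + \left(36 \left(-3\right) + 0\right)\right) = 36 \left(128 + \left(-108 + 0\right)\right) = 36 \left(128 - 108\right) = 36 \cdot 20 = 720$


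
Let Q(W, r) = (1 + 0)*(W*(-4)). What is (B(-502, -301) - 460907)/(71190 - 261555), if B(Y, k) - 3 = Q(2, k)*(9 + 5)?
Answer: 153672/63455 ≈ 2.4217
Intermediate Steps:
Q(W, r) = -4*W (Q(W, r) = 1*(-4*W) = -4*W)
B(Y, k) = -109 (B(Y, k) = 3 + (-4*2)*(9 + 5) = 3 - 8*14 = 3 - 112 = -109)
(B(-502, -301) - 460907)/(71190 - 261555) = (-109 - 460907)/(71190 - 261555) = -461016/(-190365) = -461016*(-1/190365) = 153672/63455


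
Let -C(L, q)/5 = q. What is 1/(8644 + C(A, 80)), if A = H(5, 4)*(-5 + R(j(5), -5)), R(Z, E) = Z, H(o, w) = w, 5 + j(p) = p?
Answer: 1/8244 ≈ 0.00012130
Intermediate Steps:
j(p) = -5 + p
A = -20 (A = 4*(-5 + (-5 + 5)) = 4*(-5 + 0) = 4*(-5) = -20)
C(L, q) = -5*q
1/(8644 + C(A, 80)) = 1/(8644 - 5*80) = 1/(8644 - 400) = 1/8244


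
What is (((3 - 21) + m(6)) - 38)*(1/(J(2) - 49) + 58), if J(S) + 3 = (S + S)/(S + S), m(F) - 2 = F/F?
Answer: -156721/51 ≈ -3073.0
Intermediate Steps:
m(F) = 3 (m(F) = 2 + F/F = 2 + 1 = 3)
J(S) = -2 (J(S) = -3 + (S + S)/(S + S) = -3 + (2*S)/((2*S)) = -3 + (2*S)*(1/(2*S)) = -3 + 1 = -2)
(((3 - 21) + m(6)) - 38)*(1/(J(2) - 49) + 58) = (((3 - 21) + 3) - 38)*(1/(-2 - 49) + 58) = ((-18 + 3) - 38)*(1/(-51) + 58) = (-15 - 38)*(-1/51 + 58) = -53*2957/51 = -156721/51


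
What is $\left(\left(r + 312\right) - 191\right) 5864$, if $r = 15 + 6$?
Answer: $832688$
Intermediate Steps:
$r = 21$
$\left(\left(r + 312\right) - 191\right) 5864 = \left(\left(21 + 312\right) - 191\right) 5864 = \left(333 - 191\right) 5864 = 142 \cdot 5864 = 832688$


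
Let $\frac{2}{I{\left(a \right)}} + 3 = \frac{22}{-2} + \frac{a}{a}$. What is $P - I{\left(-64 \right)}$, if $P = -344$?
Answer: $- \frac{4470}{13} \approx -343.85$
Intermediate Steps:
$I{\left(a \right)} = - \frac{2}{13}$ ($I{\left(a \right)} = \frac{2}{-3 + \left(\frac{22}{-2} + \frac{a}{a}\right)} = \frac{2}{-3 + \left(22 \left(- \frac{1}{2}\right) + 1\right)} = \frac{2}{-3 + \left(-11 + 1\right)} = \frac{2}{-3 - 10} = \frac{2}{-13} = 2 \left(- \frac{1}{13}\right) = - \frac{2}{13}$)
$P - I{\left(-64 \right)} = -344 - - \frac{2}{13} = -344 + \frac{2}{13} = - \frac{4470}{13}$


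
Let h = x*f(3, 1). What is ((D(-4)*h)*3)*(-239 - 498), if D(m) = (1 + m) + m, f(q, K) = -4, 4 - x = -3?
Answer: -433356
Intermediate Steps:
x = 7 (x = 4 - 1*(-3) = 4 + 3 = 7)
D(m) = 1 + 2*m
h = -28 (h = 7*(-4) = -28)
((D(-4)*h)*3)*(-239 - 498) = (((1 + 2*(-4))*(-28))*3)*(-239 - 498) = (((1 - 8)*(-28))*3)*(-737) = (-7*(-28)*3)*(-737) = (196*3)*(-737) = 588*(-737) = -433356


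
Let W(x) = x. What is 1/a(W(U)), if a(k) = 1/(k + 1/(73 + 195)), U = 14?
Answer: 3753/268 ≈ 14.004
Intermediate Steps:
a(k) = 1/(1/268 + k) (a(k) = 1/(k + 1/268) = 1/(1/268 + k))
1/a(W(U)) = 1/(268/(1 + 268*14)) = 1/(268/(1 + 3752)) = 1/(268/3753) = 3753/268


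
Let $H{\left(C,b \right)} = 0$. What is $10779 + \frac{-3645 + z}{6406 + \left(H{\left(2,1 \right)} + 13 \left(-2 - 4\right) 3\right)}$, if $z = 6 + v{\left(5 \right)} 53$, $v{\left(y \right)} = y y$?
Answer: $\frac{33262837}{3086} \approx 10779.0$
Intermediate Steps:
$v{\left(y \right)} = y^{2}$
$z = 1331$ ($z = 6 + 5^{2} \cdot 53 = 6 + 25 \cdot 53 = 6 + 1325 = 1331$)
$10779 + \frac{-3645 + z}{6406 + \left(H{\left(2,1 \right)} + 13 \left(-2 - 4\right) 3\right)} = 10779 + \frac{-3645 + 1331}{6406 + \left(0 + 13 \left(-2 - 4\right) 3\right)} = 10779 - \frac{2314}{6406 + \left(0 + 13 \left(\left(-6\right) 3\right)\right)} = 10779 - \frac{2314}{6406 + \left(0 + 13 \left(-18\right)\right)} = 10779 - \frac{2314}{6406 + \left(0 - 234\right)} = 10779 - \frac{2314}{6406 - 234} = 10779 - \frac{2314}{6172} = 10779 - \frac{1157}{3086} = \frac{33262837}{3086}$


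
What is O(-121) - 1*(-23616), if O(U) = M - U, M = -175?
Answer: 23562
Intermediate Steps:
O(U) = -175 - U
O(-121) - 1*(-23616) = (-175 - 1*(-121)) - 1*(-23616) = (-175 + 121) + 23616 = -54 + 23616 = 23562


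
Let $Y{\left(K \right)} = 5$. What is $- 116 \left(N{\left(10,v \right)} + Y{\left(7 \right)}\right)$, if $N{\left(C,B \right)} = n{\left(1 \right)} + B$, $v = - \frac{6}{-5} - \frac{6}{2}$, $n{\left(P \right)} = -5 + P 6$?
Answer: $- \frac{2436}{5} \approx -487.2$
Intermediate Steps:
$n{\left(P \right)} = -5 + 6 P$
$v = - \frac{9}{5}$ ($v = \left(-6\right) \left(- \frac{1}{5}\right) - 3 = \frac{6}{5} - 3 = - \frac{9}{5} \approx -1.8$)
$N{\left(C,B \right)} = 1 + B$ ($N{\left(C,B \right)} = \left(-5 + 6 \cdot 1\right) + B = \left(-5 + 6\right) + B = 1 + B$)
$- 116 \left(N{\left(10,v \right)} + Y{\left(7 \right)}\right) = - 116 \left(\left(1 - \frac{9}{5}\right) + 5\right) = - 116 \left(- \frac{4}{5} + 5\right) = \left(-116\right) \frac{21}{5} = - \frac{2436}{5}$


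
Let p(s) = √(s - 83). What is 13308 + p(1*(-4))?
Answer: 13308 + I*√87 ≈ 13308.0 + 9.3274*I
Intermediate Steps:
p(s) = √(-83 + s)
13308 + p(1*(-4)) = 13308 + √(-83 + 1*(-4)) = 13308 + √(-83 - 4) = 13308 + √(-87) = 13308 + I*√87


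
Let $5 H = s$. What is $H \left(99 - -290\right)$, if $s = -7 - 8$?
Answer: $-1167$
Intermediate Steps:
$s = -15$ ($s = -7 - 8 = -15$)
$H = -3$ ($H = \frac{1}{5} \left(-15\right) = -3$)
$H \left(99 - -290\right) = - 3 \left(99 - -290\right) = - 3 \left(99 + 290\right) = \left(-3\right) 389 = -1167$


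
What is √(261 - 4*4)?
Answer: 7*√5 ≈ 15.652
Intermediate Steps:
√(261 - 4*4) = √(261 - 16) = √245 = 7*√5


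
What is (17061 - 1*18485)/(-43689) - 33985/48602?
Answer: -1415561417/2123372778 ≈ -0.66666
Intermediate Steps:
(17061 - 1*18485)/(-43689) - 33985/48602 = (17061 - 18485)*(-1/43689) - 33985*1/48602 = -1424*(-1/43689) - 33985/48602 = 1424/43689 - 33985/48602 = -1415561417/2123372778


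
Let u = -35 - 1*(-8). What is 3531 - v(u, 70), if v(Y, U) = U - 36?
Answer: 3497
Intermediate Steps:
u = -27 (u = -35 + 8 = -27)
v(Y, U) = -36 + U
3531 - v(u, 70) = 3531 - (-36 + 70) = 3531 - 1*34 = 3531 - 34 = 3497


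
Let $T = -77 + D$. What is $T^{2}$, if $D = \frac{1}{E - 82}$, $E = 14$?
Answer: $\frac{27426169}{4624} \approx 5931.3$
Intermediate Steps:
$D = - \frac{1}{68}$ ($D = \frac{1}{14 - 82} = \frac{1}{-68} = - \frac{1}{68} \approx -0.014706$)
$T = - \frac{5237}{68}$ ($T = -77 - \frac{1}{68} = - \frac{5237}{68} \approx -77.015$)
$T^{2} = \left(- \frac{5237}{68}\right)^{2} = \frac{27426169}{4624}$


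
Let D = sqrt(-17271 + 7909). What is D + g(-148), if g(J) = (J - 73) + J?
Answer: -369 + I*sqrt(9362) ≈ -369.0 + 96.757*I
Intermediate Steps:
D = I*sqrt(9362) (D = sqrt(-9362) = I*sqrt(9362) ≈ 96.757*I)
g(J) = -73 + 2*J (g(J) = (-73 + J) + J = -73 + 2*J)
D + g(-148) = I*sqrt(9362) + (-73 + 2*(-148)) = I*sqrt(9362) + (-73 - 296) = I*sqrt(9362) - 369 = -369 + I*sqrt(9362)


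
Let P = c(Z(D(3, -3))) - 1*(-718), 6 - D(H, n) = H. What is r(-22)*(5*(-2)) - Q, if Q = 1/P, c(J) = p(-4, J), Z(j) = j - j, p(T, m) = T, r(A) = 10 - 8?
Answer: -14281/714 ≈ -20.001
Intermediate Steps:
r(A) = 2
D(H, n) = 6 - H
Z(j) = 0
c(J) = -4
P = 714 (P = -4 - 1*(-718) = -4 + 718 = 714)
Q = 1/714 ≈ 0.0014006
r(-22)*(5*(-2)) - Q = 2*(5*(-2)) - 1*1/714 = 2*(-10) - 1/714 = -20 - 1/714 = -14281/714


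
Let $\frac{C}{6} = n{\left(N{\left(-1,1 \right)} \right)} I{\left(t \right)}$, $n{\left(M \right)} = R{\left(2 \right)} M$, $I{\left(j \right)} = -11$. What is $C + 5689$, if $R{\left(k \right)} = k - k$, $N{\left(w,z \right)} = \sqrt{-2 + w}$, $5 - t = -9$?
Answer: $5689$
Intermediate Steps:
$t = 14$ ($t = 5 - -9 = 5 + 9 = 14$)
$R{\left(k \right)} = 0$
$n{\left(M \right)} = 0$ ($n{\left(M \right)} = 0 M = 0$)
$C = 0$ ($C = 6 \cdot 0 \left(-11\right) = 6 \cdot 0 = 0$)
$C + 5689 = 0 + 5689 = 5689$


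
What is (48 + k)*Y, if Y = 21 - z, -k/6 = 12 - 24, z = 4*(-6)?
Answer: 5400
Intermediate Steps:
z = -24
k = 72 (k = -6*(12 - 24) = -6*(-12) = 72)
Y = 45 (Y = 21 - 1*(-24) = 21 + 24 = 45)
(48 + k)*Y = (48 + 72)*45 = 120*45 = 5400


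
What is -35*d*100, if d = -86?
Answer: 301000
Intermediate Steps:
-35*d*100 = -35*(-86)*100 = 3010*100 = 301000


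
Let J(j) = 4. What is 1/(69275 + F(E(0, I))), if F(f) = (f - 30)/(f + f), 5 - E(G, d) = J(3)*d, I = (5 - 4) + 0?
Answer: 2/138521 ≈ 1.4438e-5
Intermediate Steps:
I = 1 (I = 1 + 0 = 1)
E(G, d) = 5 - 4*d
F(f) = (-30 + f)/(2*f) (F(f) = (-30 + f)/((2*f)) = (-30 + f)*(1/(2*f)) = (-30 + f)/(2*f))
1/(69275 + F(E(0, I))) = 1/(69275 + (-30 + (5 - 4*1))/(2*(5 - 4*1))) = 1/(69275 + (-30 + (5 - 4))/(2*(5 - 4))) = 1/(69275 + (½)*(-30 + 1)/1) = 1/(69275 + (½)*1*(-29)) = 1/(69275 - 29/2) = 1/(138521/2) = 2/138521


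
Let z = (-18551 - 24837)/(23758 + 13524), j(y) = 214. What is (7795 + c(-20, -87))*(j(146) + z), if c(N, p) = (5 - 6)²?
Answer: 30930474080/18641 ≈ 1.6593e+6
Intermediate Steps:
c(N, p) = 1 (c(N, p) = (-1)² = 1)
z = -21694/18641 (z = -43388/37282 = -43388*1/37282 = -21694/18641 ≈ -1.1638)
(7795 + c(-20, -87))*(j(146) + z) = (7795 + 1)*(214 - 21694/18641) = 7796*(3967480/18641) = 30930474080/18641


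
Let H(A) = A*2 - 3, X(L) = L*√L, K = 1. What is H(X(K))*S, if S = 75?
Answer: -75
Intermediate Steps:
X(L) = L^(3/2)
H(A) = -3 + 2*A (H(A) = 2*A - 3 = -3 + 2*A)
H(X(K))*S = (-3 + 2*1^(3/2))*75 = (-3 + 2*1)*75 = (-3 + 2)*75 = -1*75 = -75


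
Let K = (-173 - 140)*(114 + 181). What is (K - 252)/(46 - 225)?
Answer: 92587/179 ≈ 517.25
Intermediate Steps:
K = -92335 (K = -313*295 = -92335)
(K - 252)/(46 - 225) = (-92335 - 252)/(46 - 225) = -92587/(-179) = -92587*(-1/179) = 92587/179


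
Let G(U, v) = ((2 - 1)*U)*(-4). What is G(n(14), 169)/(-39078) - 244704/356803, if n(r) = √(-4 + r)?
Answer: -244704/356803 + 2*√10/19539 ≈ -0.68550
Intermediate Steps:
G(U, v) = -4*U (G(U, v) = (1*U)*(-4) = U*(-4) = -4*U)
G(n(14), 169)/(-39078) - 244704/356803 = -4*√(-4 + 14)/(-39078) - 244704/356803 = -4*√10*(-1/39078) - 244704*1/356803 = 2*√10/19539 - 244704/356803 = -244704/356803 + 2*√10/19539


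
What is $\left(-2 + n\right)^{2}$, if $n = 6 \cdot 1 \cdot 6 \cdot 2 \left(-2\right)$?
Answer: $21316$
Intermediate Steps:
$n = -144$ ($n = 6 \cdot 6 \left(-4\right) = 36 \left(-4\right) = -144$)
$\left(-2 + n\right)^{2} = \left(-2 - 144\right)^{2} = \left(-146\right)^{2} = 21316$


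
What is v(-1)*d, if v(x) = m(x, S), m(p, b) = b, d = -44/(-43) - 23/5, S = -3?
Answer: 2307/215 ≈ 10.730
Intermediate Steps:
d = -769/215 (d = -44*(-1/43) - 23*⅕ = 44/43 - 23/5 = -769/215 ≈ -3.5767)
v(x) = -3
v(-1)*d = -3*(-769/215) = 2307/215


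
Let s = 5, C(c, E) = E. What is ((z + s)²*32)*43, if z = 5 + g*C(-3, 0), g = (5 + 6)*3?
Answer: 137600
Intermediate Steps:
g = 33 (g = 11*3 = 33)
z = 5 (z = 5 + 33*0 = 5 + 0 = 5)
((z + s)²*32)*43 = ((5 + 5)²*32)*43 = (10²*32)*43 = (100*32)*43 = 3200*43 = 137600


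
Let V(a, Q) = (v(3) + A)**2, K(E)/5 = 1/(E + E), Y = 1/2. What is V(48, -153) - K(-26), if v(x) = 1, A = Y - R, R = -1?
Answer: 165/26 ≈ 6.3462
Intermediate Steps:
Y = 1/2 ≈ 0.50000
K(E) = 5/(2*E) (K(E) = 5/(E + E) = 5/((2*E)) = 5*(1/(2*E)) = 5/(2*E))
A = 3/2 (A = 1/2 - 1*(-1) = 1/2 + 1 = 3/2 ≈ 1.5000)
V(a, Q) = 25/4 (V(a, Q) = (1 + 3/2)**2 = (5/2)**2 = 25/4)
V(48, -153) - K(-26) = 25/4 - 5/(2*(-26)) = 25/4 - 5*(-1)/(2*26) = 25/4 - 1*(-5/52) = 25/4 + 5/52 = 165/26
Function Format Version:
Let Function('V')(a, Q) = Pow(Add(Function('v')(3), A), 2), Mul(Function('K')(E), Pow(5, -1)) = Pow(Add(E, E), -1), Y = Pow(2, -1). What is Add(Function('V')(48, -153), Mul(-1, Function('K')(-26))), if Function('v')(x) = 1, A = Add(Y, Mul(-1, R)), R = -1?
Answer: Rational(165, 26) ≈ 6.3462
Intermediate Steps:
Y = Rational(1, 2) ≈ 0.50000
Function('K')(E) = Mul(Rational(5, 2), Pow(E, -1)) (Function('K')(E) = Mul(5, Pow(Add(E, E), -1)) = Mul(5, Pow(Mul(2, E), -1)) = Mul(5, Mul(Rational(1, 2), Pow(E, -1))) = Mul(Rational(5, 2), Pow(E, -1)))
A = Rational(3, 2) (A = Add(Rational(1, 2), Mul(-1, -1)) = Add(Rational(1, 2), 1) = Rational(3, 2) ≈ 1.5000)
Function('V')(a, Q) = Rational(25, 4) (Function('V')(a, Q) = Pow(Add(1, Rational(3, 2)), 2) = Pow(Rational(5, 2), 2) = Rational(25, 4))
Add(Function('V')(48, -153), Mul(-1, Function('K')(-26))) = Add(Rational(25, 4), Mul(-1, Mul(Rational(5, 2), Pow(-26, -1)))) = Add(Rational(25, 4), Mul(-1, Mul(Rational(5, 2), Rational(-1, 26)))) = Add(Rational(25, 4), Mul(-1, Rational(-5, 52))) = Add(Rational(25, 4), Rational(5, 52)) = Rational(165, 26)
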